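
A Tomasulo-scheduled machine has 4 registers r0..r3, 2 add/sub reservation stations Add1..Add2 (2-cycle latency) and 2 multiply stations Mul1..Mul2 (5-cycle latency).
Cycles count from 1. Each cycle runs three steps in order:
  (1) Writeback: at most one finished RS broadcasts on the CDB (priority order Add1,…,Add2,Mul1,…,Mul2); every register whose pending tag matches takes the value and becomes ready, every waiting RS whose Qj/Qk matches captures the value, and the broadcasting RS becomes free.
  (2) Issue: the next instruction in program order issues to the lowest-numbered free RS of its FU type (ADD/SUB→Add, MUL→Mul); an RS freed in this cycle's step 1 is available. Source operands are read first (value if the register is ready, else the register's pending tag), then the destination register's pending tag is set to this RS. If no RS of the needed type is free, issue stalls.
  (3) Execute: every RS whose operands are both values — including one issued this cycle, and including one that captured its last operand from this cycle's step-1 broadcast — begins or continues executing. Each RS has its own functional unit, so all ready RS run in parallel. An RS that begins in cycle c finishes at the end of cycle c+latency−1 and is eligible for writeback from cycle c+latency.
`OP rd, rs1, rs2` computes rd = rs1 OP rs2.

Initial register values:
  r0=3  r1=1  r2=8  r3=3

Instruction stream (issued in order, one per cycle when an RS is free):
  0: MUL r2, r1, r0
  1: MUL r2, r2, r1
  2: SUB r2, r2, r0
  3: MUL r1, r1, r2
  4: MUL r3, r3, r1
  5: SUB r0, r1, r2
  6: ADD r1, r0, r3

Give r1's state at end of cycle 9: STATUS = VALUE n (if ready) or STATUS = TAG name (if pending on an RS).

STATUS = TAG Mul1

c1: issue MUL r2<-Mul1 | r0:3,r1:1,r2:Mul1,r3:3
c2: issue MUL r2<-Mul2 | r0:3,r1:1,r2:Mul2,r3:3
c3: issue SUB r2<-Add1 | r0:3,r1:1,r2:Add1,r3:3
c4: stall | r0:3,r1:1,r2:Add1,r3:3
c5: stall | r0:3,r1:1,r2:Add1,r3:3
c6: CDB Mul1=3; issue MUL r1<-Mul1 | r0:3,r1:Mul1,r2:Add1,r3:3
c7: stall | r0:3,r1:Mul1,r2:Add1,r3:3
c8: stall | r0:3,r1:Mul1,r2:Add1,r3:3
c9: stall | r0:3,r1:Mul1,r2:Add1,r3:3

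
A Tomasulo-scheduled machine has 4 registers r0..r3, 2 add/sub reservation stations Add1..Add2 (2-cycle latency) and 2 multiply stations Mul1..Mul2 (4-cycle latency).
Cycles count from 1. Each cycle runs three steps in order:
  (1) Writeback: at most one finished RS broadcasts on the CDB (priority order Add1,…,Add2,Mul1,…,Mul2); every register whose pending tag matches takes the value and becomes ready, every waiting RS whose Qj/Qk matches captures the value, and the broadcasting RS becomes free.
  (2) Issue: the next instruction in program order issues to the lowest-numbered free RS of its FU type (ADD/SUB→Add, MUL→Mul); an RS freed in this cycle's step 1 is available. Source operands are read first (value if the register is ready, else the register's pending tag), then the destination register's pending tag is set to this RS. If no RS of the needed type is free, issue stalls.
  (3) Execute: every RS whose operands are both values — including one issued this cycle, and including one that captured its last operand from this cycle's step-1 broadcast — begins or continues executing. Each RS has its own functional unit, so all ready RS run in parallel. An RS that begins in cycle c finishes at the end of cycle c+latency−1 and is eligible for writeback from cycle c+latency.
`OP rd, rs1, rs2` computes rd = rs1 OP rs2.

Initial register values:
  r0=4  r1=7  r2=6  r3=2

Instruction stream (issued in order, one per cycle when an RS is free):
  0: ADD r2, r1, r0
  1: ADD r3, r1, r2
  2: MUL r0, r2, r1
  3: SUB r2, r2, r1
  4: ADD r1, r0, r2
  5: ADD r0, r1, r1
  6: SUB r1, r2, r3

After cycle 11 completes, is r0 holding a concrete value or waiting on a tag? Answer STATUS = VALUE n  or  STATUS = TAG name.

  c1: issue ADD r2<-Add1  regs: r0:4,r1:7,r2:Add1,r3:2
  c2: issue ADD r3<-Add2  regs: r0:4,r1:7,r2:Add1,r3:Add2
  c3: CDB Add1=11; issue MUL r0<-Mul1  regs: r0:Mul1,r1:7,r2:11,r3:Add2
  c4: issue SUB r2<-Add1  regs: r0:Mul1,r1:7,r2:Add1,r3:Add2
  c5: CDB Add2=18; issue ADD r1<-Add2  regs: r0:Mul1,r1:Add2,r2:Add1,r3:18
  c6: CDB Add1=4; issue ADD r0<-Add1  regs: r0:Add1,r1:Add2,r2:4,r3:18
  c7: CDB Mul1=77; stall  regs: r0:Add1,r1:Add2,r2:4,r3:18
  c8: stall  regs: r0:Add1,r1:Add2,r2:4,r3:18
  c9: CDB Add2=81; issue SUB r1<-Add2  regs: r0:Add1,r1:Add2,r2:4,r3:18
  c10: -  regs: r0:Add1,r1:Add2,r2:4,r3:18
  c11: CDB Add1=162  regs: r0:162,r1:Add2,r2:4,r3:18

STATUS = VALUE 162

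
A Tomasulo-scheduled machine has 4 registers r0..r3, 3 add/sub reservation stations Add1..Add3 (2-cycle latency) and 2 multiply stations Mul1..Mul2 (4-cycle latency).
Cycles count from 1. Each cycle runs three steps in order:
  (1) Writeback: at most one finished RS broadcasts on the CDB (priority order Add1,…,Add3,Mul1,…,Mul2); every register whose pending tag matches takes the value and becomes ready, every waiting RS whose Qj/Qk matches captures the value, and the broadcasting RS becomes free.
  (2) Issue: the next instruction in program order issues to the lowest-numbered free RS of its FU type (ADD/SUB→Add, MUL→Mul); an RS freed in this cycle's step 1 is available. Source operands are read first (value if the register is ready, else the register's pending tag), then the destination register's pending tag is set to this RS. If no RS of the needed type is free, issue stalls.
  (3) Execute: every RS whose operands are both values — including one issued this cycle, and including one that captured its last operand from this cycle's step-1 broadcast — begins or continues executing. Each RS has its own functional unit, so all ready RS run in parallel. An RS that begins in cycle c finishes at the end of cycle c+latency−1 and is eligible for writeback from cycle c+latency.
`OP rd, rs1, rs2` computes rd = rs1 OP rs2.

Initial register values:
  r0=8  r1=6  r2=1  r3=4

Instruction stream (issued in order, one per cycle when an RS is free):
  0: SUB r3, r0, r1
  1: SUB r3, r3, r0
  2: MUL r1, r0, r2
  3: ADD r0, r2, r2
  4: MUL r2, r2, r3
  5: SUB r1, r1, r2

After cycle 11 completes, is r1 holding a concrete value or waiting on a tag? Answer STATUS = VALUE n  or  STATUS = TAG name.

  c1: issue SUB r3<-Add1  regs: r0:8,r1:6,r2:1,r3:Add1
  c2: issue SUB r3<-Add2  regs: r0:8,r1:6,r2:1,r3:Add2
  c3: CDB Add1=2; issue MUL r1<-Mul1  regs: r0:8,r1:Mul1,r2:1,r3:Add2
  c4: issue ADD r0<-Add1  regs: r0:Add1,r1:Mul1,r2:1,r3:Add2
  c5: CDB Add2=-6; issue MUL r2<-Mul2  regs: r0:Add1,r1:Mul1,r2:Mul2,r3:-6
  c6: CDB Add1=2; issue SUB r1<-Add1  regs: r0:2,r1:Add1,r2:Mul2,r3:-6
  c7: CDB Mul1=8  regs: r0:2,r1:Add1,r2:Mul2,r3:-6
  c8: -  regs: r0:2,r1:Add1,r2:Mul2,r3:-6
  c9: CDB Mul2=-6  regs: r0:2,r1:Add1,r2:-6,r3:-6
  c10: -  regs: r0:2,r1:Add1,r2:-6,r3:-6
  c11: CDB Add1=14  regs: r0:2,r1:14,r2:-6,r3:-6

STATUS = VALUE 14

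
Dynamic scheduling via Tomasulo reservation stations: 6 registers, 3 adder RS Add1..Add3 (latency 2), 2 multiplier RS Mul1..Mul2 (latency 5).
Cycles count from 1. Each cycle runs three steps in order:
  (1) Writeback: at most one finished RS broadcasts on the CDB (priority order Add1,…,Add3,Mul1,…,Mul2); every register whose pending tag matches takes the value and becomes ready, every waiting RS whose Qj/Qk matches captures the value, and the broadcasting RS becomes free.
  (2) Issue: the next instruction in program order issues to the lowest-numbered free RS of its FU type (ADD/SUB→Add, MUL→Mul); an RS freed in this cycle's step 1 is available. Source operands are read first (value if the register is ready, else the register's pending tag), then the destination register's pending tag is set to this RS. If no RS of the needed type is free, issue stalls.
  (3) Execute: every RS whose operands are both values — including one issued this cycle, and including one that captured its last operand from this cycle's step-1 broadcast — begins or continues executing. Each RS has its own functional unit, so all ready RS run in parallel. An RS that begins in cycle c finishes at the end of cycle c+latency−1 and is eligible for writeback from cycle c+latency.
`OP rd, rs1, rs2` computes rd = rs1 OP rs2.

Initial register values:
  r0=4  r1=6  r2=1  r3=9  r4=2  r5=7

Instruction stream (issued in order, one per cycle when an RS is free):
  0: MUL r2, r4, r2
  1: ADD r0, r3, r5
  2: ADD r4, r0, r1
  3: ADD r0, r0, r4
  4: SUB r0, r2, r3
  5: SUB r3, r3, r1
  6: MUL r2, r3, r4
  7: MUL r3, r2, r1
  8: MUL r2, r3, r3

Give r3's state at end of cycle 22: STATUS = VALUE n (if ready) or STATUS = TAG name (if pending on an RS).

STATUS = VALUE 396

  c1: issue MUL r2<-Mul1  regs: r0:4,r1:6,r2:Mul1,r3:9,r4:2,r5:7
  c2: issue ADD r0<-Add1  regs: r0:Add1,r1:6,r2:Mul1,r3:9,r4:2,r5:7
  c3: issue ADD r4<-Add2  regs: r0:Add1,r1:6,r2:Mul1,r3:9,r4:Add2,r5:7
  c4: CDB Add1=16; issue ADD r0<-Add1  regs: r0:Add1,r1:6,r2:Mul1,r3:9,r4:Add2,r5:7
  c5: issue SUB r0<-Add3  regs: r0:Add3,r1:6,r2:Mul1,r3:9,r4:Add2,r5:7
  c6: CDB Add2=22; issue SUB r3<-Add2  regs: r0:Add3,r1:6,r2:Mul1,r3:Add2,r4:22,r5:7
  c7: CDB Mul1=2; issue MUL r2<-Mul1  regs: r0:Add3,r1:6,r2:Mul1,r3:Add2,r4:22,r5:7
  c8: CDB Add1=38; issue MUL r3<-Mul2  regs: r0:Add3,r1:6,r2:Mul1,r3:Mul2,r4:22,r5:7
  c9: CDB Add2=3; stall  regs: r0:Add3,r1:6,r2:Mul1,r3:Mul2,r4:22,r5:7
  c10: CDB Add3=-7; stall  regs: r0:-7,r1:6,r2:Mul1,r3:Mul2,r4:22,r5:7
  c11: stall  regs: r0:-7,r1:6,r2:Mul1,r3:Mul2,r4:22,r5:7
  c12: stall  regs: r0:-7,r1:6,r2:Mul1,r3:Mul2,r4:22,r5:7
  c13: stall  regs: r0:-7,r1:6,r2:Mul1,r3:Mul2,r4:22,r5:7
  c14: CDB Mul1=66; issue MUL r2<-Mul1  regs: r0:-7,r1:6,r2:Mul1,r3:Mul2,r4:22,r5:7
  c15: -  regs: r0:-7,r1:6,r2:Mul1,r3:Mul2,r4:22,r5:7
  c16: -  regs: r0:-7,r1:6,r2:Mul1,r3:Mul2,r4:22,r5:7
  c17: -  regs: r0:-7,r1:6,r2:Mul1,r3:Mul2,r4:22,r5:7
  c18: -  regs: r0:-7,r1:6,r2:Mul1,r3:Mul2,r4:22,r5:7
  c19: CDB Mul2=396  regs: r0:-7,r1:6,r2:Mul1,r3:396,r4:22,r5:7
  c20: -  regs: r0:-7,r1:6,r2:Mul1,r3:396,r4:22,r5:7
  c21: -  regs: r0:-7,r1:6,r2:Mul1,r3:396,r4:22,r5:7
  c22: -  regs: r0:-7,r1:6,r2:Mul1,r3:396,r4:22,r5:7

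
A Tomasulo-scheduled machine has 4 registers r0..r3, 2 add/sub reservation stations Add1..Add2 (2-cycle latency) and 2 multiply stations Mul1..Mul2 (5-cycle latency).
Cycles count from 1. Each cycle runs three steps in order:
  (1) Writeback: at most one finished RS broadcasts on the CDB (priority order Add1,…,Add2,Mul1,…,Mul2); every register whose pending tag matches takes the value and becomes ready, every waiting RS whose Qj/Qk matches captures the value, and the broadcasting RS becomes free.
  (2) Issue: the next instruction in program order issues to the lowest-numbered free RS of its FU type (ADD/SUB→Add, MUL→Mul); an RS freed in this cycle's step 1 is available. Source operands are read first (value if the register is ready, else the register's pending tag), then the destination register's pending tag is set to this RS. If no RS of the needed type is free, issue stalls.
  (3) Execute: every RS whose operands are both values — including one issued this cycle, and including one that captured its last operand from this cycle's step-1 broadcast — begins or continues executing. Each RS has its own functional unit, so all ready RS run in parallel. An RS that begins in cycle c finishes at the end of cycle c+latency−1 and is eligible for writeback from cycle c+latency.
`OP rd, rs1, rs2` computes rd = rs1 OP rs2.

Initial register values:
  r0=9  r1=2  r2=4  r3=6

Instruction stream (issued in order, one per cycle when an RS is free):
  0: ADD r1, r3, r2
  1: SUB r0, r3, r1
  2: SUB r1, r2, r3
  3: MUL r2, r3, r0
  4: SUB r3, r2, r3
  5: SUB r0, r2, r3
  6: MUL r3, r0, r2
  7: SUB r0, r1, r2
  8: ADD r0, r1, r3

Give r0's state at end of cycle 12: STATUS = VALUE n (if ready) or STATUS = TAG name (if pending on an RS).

c1: issue ADD r1<-Add1 | r0:9,r1:Add1,r2:4,r3:6
c2: issue SUB r0<-Add2 | r0:Add2,r1:Add1,r2:4,r3:6
c3: CDB Add1=10; issue SUB r1<-Add1 | r0:Add2,r1:Add1,r2:4,r3:6
c4: issue MUL r2<-Mul1 | r0:Add2,r1:Add1,r2:Mul1,r3:6
c5: CDB Add1=-2; issue SUB r3<-Add1 | r0:Add2,r1:-2,r2:Mul1,r3:Add1
c6: CDB Add2=-4; issue SUB r0<-Add2 | r0:Add2,r1:-2,r2:Mul1,r3:Add1
c7: issue MUL r3<-Mul2 | r0:Add2,r1:-2,r2:Mul1,r3:Mul2
c8: stall | r0:Add2,r1:-2,r2:Mul1,r3:Mul2
c9: stall | r0:Add2,r1:-2,r2:Mul1,r3:Mul2
c10: stall | r0:Add2,r1:-2,r2:Mul1,r3:Mul2
c11: CDB Mul1=-24; stall | r0:Add2,r1:-2,r2:-24,r3:Mul2
c12: stall | r0:Add2,r1:-2,r2:-24,r3:Mul2

STATUS = TAG Add2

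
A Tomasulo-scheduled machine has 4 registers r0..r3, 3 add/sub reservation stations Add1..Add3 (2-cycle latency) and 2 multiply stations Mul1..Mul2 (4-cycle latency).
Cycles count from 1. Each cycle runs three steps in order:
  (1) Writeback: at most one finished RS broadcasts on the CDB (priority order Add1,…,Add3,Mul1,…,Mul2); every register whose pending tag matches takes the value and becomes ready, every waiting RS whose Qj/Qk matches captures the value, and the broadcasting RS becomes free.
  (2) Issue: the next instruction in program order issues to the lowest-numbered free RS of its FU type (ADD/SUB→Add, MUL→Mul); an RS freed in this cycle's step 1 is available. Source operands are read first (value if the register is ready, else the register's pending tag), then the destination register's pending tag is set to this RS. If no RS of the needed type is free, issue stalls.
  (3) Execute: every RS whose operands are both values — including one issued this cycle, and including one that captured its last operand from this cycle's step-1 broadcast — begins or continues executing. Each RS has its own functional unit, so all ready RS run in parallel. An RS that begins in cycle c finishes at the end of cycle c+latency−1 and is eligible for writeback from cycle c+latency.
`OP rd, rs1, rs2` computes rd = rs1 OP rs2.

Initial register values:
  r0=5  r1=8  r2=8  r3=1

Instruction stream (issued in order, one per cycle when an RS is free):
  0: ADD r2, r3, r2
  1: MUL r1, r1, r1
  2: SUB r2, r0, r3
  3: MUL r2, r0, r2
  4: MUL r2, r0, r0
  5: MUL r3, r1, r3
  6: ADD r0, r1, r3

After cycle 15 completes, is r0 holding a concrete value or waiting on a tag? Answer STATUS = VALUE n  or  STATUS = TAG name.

STATUS = VALUE 128

c1: issue ADD r2<-Add1 | r0:5,r1:8,r2:Add1,r3:1
c2: issue MUL r1<-Mul1 | r0:5,r1:Mul1,r2:Add1,r3:1
c3: CDB Add1=9; issue SUB r2<-Add1 | r0:5,r1:Mul1,r2:Add1,r3:1
c4: issue MUL r2<-Mul2 | r0:5,r1:Mul1,r2:Mul2,r3:1
c5: CDB Add1=4; stall | r0:5,r1:Mul1,r2:Mul2,r3:1
c6: CDB Mul1=64; issue MUL r2<-Mul1 | r0:5,r1:64,r2:Mul1,r3:1
c7: stall | r0:5,r1:64,r2:Mul1,r3:1
c8: stall | r0:5,r1:64,r2:Mul1,r3:1
c9: CDB Mul2=20; issue MUL r3<-Mul2 | r0:5,r1:64,r2:Mul1,r3:Mul2
c10: CDB Mul1=25; issue ADD r0<-Add1 | r0:Add1,r1:64,r2:25,r3:Mul2
c11: - | r0:Add1,r1:64,r2:25,r3:Mul2
c12: - | r0:Add1,r1:64,r2:25,r3:Mul2
c13: CDB Mul2=64 | r0:Add1,r1:64,r2:25,r3:64
c14: - | r0:Add1,r1:64,r2:25,r3:64
c15: CDB Add1=128 | r0:128,r1:64,r2:25,r3:64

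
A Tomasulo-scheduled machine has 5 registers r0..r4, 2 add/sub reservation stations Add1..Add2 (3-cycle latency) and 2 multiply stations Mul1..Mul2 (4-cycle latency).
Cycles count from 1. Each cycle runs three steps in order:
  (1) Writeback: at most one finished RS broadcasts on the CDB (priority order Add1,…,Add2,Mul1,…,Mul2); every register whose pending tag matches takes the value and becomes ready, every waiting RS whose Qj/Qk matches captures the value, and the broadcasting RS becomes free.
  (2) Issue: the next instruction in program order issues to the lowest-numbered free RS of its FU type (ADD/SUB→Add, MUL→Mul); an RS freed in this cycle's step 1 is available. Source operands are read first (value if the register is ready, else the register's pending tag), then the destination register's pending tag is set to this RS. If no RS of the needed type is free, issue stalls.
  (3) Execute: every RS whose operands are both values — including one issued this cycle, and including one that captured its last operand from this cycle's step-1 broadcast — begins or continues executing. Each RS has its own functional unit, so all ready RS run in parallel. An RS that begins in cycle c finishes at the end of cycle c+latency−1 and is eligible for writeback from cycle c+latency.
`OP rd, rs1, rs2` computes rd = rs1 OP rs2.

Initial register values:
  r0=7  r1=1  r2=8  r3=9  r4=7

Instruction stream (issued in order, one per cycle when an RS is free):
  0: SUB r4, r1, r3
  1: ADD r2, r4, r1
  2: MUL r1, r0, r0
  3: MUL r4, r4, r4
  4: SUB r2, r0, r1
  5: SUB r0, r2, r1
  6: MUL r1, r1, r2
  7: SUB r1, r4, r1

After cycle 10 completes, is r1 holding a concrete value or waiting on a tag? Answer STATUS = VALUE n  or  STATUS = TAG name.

  c1: issue SUB r4<-Add1  regs: r0:7,r1:1,r2:8,r3:9,r4:Add1
  c2: issue ADD r2<-Add2  regs: r0:7,r1:1,r2:Add2,r3:9,r4:Add1
  c3: issue MUL r1<-Mul1  regs: r0:7,r1:Mul1,r2:Add2,r3:9,r4:Add1
  c4: CDB Add1=-8; issue MUL r4<-Mul2  regs: r0:7,r1:Mul1,r2:Add2,r3:9,r4:Mul2
  c5: issue SUB r2<-Add1  regs: r0:7,r1:Mul1,r2:Add1,r3:9,r4:Mul2
  c6: stall  regs: r0:7,r1:Mul1,r2:Add1,r3:9,r4:Mul2
  c7: CDB Add2=-7; issue SUB r0<-Add2  regs: r0:Add2,r1:Mul1,r2:Add1,r3:9,r4:Mul2
  c8: CDB Mul1=49; issue MUL r1<-Mul1  regs: r0:Add2,r1:Mul1,r2:Add1,r3:9,r4:Mul2
  c9: CDB Mul2=64; stall  regs: r0:Add2,r1:Mul1,r2:Add1,r3:9,r4:64
  c10: stall  regs: r0:Add2,r1:Mul1,r2:Add1,r3:9,r4:64

STATUS = TAG Mul1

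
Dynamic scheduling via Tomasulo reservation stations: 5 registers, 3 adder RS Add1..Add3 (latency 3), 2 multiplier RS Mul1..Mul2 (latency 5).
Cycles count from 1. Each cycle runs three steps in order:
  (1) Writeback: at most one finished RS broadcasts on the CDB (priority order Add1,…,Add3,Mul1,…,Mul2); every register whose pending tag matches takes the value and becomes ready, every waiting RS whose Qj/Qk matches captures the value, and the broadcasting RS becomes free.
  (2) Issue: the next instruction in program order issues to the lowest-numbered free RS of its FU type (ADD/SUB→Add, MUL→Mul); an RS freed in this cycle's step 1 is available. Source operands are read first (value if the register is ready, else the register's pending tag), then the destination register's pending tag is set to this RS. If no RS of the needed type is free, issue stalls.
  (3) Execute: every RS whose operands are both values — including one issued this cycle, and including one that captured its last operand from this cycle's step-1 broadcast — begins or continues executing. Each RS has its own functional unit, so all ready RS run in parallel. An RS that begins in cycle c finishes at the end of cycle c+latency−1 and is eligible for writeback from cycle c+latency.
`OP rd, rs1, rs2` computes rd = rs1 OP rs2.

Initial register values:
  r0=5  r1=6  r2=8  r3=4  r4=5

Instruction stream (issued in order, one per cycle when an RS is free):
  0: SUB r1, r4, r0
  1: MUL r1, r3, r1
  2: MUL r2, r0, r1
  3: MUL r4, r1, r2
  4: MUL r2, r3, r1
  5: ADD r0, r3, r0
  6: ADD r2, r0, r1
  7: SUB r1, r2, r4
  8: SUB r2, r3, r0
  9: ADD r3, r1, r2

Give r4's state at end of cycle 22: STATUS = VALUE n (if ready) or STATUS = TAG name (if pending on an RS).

STATUS = VALUE 0

c1: issue SUB r1<-Add1 | r0:5,r1:Add1,r2:8,r3:4,r4:5
c2: issue MUL r1<-Mul1 | r0:5,r1:Mul1,r2:8,r3:4,r4:5
c3: issue MUL r2<-Mul2 | r0:5,r1:Mul1,r2:Mul2,r3:4,r4:5
c4: CDB Add1=0; stall | r0:5,r1:Mul1,r2:Mul2,r3:4,r4:5
c5: stall | r0:5,r1:Mul1,r2:Mul2,r3:4,r4:5
c6: stall | r0:5,r1:Mul1,r2:Mul2,r3:4,r4:5
c7: stall | r0:5,r1:Mul1,r2:Mul2,r3:4,r4:5
c8: stall | r0:5,r1:Mul1,r2:Mul2,r3:4,r4:5
c9: CDB Mul1=0; issue MUL r4<-Mul1 | r0:5,r1:0,r2:Mul2,r3:4,r4:Mul1
c10: stall | r0:5,r1:0,r2:Mul2,r3:4,r4:Mul1
c11: stall | r0:5,r1:0,r2:Mul2,r3:4,r4:Mul1
c12: stall | r0:5,r1:0,r2:Mul2,r3:4,r4:Mul1
c13: stall | r0:5,r1:0,r2:Mul2,r3:4,r4:Mul1
c14: CDB Mul2=0; issue MUL r2<-Mul2 | r0:5,r1:0,r2:Mul2,r3:4,r4:Mul1
c15: issue ADD r0<-Add1 | r0:Add1,r1:0,r2:Mul2,r3:4,r4:Mul1
c16: issue ADD r2<-Add2 | r0:Add1,r1:0,r2:Add2,r3:4,r4:Mul1
c17: issue SUB r1<-Add3 | r0:Add1,r1:Add3,r2:Add2,r3:4,r4:Mul1
c18: CDB Add1=9; issue SUB r2<-Add1 | r0:9,r1:Add3,r2:Add1,r3:4,r4:Mul1
c19: CDB Mul1=0; stall | r0:9,r1:Add3,r2:Add1,r3:4,r4:0
c20: CDB Mul2=0; stall | r0:9,r1:Add3,r2:Add1,r3:4,r4:0
c21: CDB Add1=-5; issue ADD r3<-Add1 | r0:9,r1:Add3,r2:-5,r3:Add1,r4:0
c22: CDB Add2=9 | r0:9,r1:Add3,r2:-5,r3:Add1,r4:0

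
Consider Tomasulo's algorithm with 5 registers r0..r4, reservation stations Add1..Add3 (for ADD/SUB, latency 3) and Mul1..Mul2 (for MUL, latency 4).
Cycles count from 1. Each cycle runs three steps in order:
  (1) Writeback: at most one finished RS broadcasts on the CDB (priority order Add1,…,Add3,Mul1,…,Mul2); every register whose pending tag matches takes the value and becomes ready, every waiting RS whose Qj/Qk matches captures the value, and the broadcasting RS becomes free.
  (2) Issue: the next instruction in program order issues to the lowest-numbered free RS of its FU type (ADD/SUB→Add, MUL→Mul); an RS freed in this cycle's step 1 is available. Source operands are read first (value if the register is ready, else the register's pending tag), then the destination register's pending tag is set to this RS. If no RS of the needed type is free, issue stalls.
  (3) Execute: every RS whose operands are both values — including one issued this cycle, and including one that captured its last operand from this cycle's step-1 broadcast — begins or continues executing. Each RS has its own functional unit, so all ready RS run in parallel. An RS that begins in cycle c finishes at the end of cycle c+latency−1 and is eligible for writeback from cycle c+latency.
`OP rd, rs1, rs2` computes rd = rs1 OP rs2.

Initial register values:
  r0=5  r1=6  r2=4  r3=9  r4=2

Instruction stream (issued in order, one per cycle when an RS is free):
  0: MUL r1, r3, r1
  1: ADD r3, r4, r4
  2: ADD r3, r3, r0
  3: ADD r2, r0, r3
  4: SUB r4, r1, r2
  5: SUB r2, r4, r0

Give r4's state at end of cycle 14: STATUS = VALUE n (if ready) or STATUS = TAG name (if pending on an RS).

cycle 1: issue MUL r1<-Mul1 // r0:5,r1:Mul1,r2:4,r3:9,r4:2
cycle 2: issue ADD r3<-Add1 // r0:5,r1:Mul1,r2:4,r3:Add1,r4:2
cycle 3: issue ADD r3<-Add2 // r0:5,r1:Mul1,r2:4,r3:Add2,r4:2
cycle 4: issue ADD r2<-Add3 // r0:5,r1:Mul1,r2:Add3,r3:Add2,r4:2
cycle 5: CDB Add1=4; issue SUB r4<-Add1 // r0:5,r1:Mul1,r2:Add3,r3:Add2,r4:Add1
cycle 6: CDB Mul1=54; stall // r0:5,r1:54,r2:Add3,r3:Add2,r4:Add1
cycle 7: stall // r0:5,r1:54,r2:Add3,r3:Add2,r4:Add1
cycle 8: CDB Add2=9; issue SUB r2<-Add2 // r0:5,r1:54,r2:Add2,r3:9,r4:Add1
cycle 9: - // r0:5,r1:54,r2:Add2,r3:9,r4:Add1
cycle 10: - // r0:5,r1:54,r2:Add2,r3:9,r4:Add1
cycle 11: CDB Add3=14 // r0:5,r1:54,r2:Add2,r3:9,r4:Add1
cycle 12: - // r0:5,r1:54,r2:Add2,r3:9,r4:Add1
cycle 13: - // r0:5,r1:54,r2:Add2,r3:9,r4:Add1
cycle 14: CDB Add1=40 // r0:5,r1:54,r2:Add2,r3:9,r4:40

STATUS = VALUE 40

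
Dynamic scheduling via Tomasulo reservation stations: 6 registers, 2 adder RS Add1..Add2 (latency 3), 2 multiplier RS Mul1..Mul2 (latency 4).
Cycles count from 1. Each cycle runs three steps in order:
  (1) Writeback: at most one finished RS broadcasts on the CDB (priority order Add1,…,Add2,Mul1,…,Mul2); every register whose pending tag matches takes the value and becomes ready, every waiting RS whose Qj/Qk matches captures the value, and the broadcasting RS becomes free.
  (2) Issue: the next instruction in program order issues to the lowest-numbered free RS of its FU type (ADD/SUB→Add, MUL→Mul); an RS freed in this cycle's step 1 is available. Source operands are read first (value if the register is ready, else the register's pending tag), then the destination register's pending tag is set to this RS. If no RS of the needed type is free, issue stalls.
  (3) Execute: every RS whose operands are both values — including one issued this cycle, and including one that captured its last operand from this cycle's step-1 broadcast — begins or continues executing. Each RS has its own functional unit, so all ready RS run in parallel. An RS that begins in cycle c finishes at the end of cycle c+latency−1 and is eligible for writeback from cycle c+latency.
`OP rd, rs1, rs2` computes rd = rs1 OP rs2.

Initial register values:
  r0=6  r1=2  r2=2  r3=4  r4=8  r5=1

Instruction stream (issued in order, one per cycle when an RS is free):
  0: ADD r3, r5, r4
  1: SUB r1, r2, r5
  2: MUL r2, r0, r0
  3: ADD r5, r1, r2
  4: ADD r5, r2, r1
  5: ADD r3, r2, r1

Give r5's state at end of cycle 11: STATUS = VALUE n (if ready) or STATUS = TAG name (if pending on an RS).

STATUS = VALUE 37

c1: issue ADD r3<-Add1 | r0:6,r1:2,r2:2,r3:Add1,r4:8,r5:1
c2: issue SUB r1<-Add2 | r0:6,r1:Add2,r2:2,r3:Add1,r4:8,r5:1
c3: issue MUL r2<-Mul1 | r0:6,r1:Add2,r2:Mul1,r3:Add1,r4:8,r5:1
c4: CDB Add1=9; issue ADD r5<-Add1 | r0:6,r1:Add2,r2:Mul1,r3:9,r4:8,r5:Add1
c5: CDB Add2=1; issue ADD r5<-Add2 | r0:6,r1:1,r2:Mul1,r3:9,r4:8,r5:Add2
c6: stall | r0:6,r1:1,r2:Mul1,r3:9,r4:8,r5:Add2
c7: CDB Mul1=36; stall | r0:6,r1:1,r2:36,r3:9,r4:8,r5:Add2
c8: stall | r0:6,r1:1,r2:36,r3:9,r4:8,r5:Add2
c9: stall | r0:6,r1:1,r2:36,r3:9,r4:8,r5:Add2
c10: CDB Add1=37; issue ADD r3<-Add1 | r0:6,r1:1,r2:36,r3:Add1,r4:8,r5:Add2
c11: CDB Add2=37 | r0:6,r1:1,r2:36,r3:Add1,r4:8,r5:37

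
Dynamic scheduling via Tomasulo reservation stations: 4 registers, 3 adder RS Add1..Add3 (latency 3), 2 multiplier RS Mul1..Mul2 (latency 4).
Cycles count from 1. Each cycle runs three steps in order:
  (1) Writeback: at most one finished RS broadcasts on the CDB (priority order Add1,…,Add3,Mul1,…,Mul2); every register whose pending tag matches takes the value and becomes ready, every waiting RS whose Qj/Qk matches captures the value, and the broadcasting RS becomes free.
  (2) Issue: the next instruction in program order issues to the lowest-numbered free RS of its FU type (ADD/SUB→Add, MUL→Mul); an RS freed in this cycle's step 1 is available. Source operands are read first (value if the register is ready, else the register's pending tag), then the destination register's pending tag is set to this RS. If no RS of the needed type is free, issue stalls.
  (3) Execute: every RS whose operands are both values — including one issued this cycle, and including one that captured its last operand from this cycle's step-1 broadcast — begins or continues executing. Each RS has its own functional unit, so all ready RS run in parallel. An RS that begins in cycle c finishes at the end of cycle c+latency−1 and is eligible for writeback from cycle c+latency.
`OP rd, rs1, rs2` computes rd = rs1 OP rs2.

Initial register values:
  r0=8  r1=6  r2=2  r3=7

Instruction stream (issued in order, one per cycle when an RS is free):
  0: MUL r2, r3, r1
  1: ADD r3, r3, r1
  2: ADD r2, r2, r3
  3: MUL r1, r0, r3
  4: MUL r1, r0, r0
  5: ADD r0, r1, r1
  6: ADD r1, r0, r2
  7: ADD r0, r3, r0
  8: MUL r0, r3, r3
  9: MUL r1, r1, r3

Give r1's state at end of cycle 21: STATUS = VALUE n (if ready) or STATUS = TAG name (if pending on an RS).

c1: issue MUL r2<-Mul1 | r0:8,r1:6,r2:Mul1,r3:7
c2: issue ADD r3<-Add1 | r0:8,r1:6,r2:Mul1,r3:Add1
c3: issue ADD r2<-Add2 | r0:8,r1:6,r2:Add2,r3:Add1
c4: issue MUL r1<-Mul2 | r0:8,r1:Mul2,r2:Add2,r3:Add1
c5: CDB Add1=13; stall | r0:8,r1:Mul2,r2:Add2,r3:13
c6: CDB Mul1=42; issue MUL r1<-Mul1 | r0:8,r1:Mul1,r2:Add2,r3:13
c7: issue ADD r0<-Add1 | r0:Add1,r1:Mul1,r2:Add2,r3:13
c8: issue ADD r1<-Add3 | r0:Add1,r1:Add3,r2:Add2,r3:13
c9: CDB Add2=55; issue ADD r0<-Add2 | r0:Add2,r1:Add3,r2:55,r3:13
c10: CDB Mul1=64; issue MUL r0<-Mul1 | r0:Mul1,r1:Add3,r2:55,r3:13
c11: CDB Mul2=104; issue MUL r1<-Mul2 | r0:Mul1,r1:Mul2,r2:55,r3:13
c12: - | r0:Mul1,r1:Mul2,r2:55,r3:13
c13: CDB Add1=128 | r0:Mul1,r1:Mul2,r2:55,r3:13
c14: CDB Mul1=169 | r0:169,r1:Mul2,r2:55,r3:13
c15: - | r0:169,r1:Mul2,r2:55,r3:13
c16: CDB Add2=141 | r0:169,r1:Mul2,r2:55,r3:13
c17: CDB Add3=183 | r0:169,r1:Mul2,r2:55,r3:13
c18: - | r0:169,r1:Mul2,r2:55,r3:13
c19: - | r0:169,r1:Mul2,r2:55,r3:13
c20: - | r0:169,r1:Mul2,r2:55,r3:13
c21: CDB Mul2=2379 | r0:169,r1:2379,r2:55,r3:13

STATUS = VALUE 2379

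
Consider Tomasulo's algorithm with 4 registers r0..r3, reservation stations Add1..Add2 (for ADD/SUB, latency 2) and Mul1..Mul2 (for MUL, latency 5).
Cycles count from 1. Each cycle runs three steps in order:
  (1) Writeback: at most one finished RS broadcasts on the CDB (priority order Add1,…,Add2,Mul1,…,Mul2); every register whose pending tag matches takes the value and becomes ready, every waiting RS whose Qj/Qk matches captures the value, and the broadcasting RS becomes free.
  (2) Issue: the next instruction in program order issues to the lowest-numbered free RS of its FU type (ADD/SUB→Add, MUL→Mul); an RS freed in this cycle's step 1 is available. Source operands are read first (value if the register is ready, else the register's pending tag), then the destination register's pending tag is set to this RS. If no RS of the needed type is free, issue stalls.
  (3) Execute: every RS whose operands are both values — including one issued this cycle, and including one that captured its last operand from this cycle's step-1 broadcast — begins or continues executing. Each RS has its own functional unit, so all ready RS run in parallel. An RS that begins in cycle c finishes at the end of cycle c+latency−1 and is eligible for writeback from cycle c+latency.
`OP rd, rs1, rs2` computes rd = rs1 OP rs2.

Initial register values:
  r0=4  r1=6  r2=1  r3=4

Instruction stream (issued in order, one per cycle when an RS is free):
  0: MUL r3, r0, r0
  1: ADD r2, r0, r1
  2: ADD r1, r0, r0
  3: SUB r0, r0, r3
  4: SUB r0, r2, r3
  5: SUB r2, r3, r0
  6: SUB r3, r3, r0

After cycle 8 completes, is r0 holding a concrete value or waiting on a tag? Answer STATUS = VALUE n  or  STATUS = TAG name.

STATUS = TAG Add2

  c1: issue MUL r3<-Mul1  regs: r0:4,r1:6,r2:1,r3:Mul1
  c2: issue ADD r2<-Add1  regs: r0:4,r1:6,r2:Add1,r3:Mul1
  c3: issue ADD r1<-Add2  regs: r0:4,r1:Add2,r2:Add1,r3:Mul1
  c4: CDB Add1=10; issue SUB r0<-Add1  regs: r0:Add1,r1:Add2,r2:10,r3:Mul1
  c5: CDB Add2=8; issue SUB r0<-Add2  regs: r0:Add2,r1:8,r2:10,r3:Mul1
  c6: CDB Mul1=16; stall  regs: r0:Add2,r1:8,r2:10,r3:16
  c7: stall  regs: r0:Add2,r1:8,r2:10,r3:16
  c8: CDB Add1=-12; issue SUB r2<-Add1  regs: r0:Add2,r1:8,r2:Add1,r3:16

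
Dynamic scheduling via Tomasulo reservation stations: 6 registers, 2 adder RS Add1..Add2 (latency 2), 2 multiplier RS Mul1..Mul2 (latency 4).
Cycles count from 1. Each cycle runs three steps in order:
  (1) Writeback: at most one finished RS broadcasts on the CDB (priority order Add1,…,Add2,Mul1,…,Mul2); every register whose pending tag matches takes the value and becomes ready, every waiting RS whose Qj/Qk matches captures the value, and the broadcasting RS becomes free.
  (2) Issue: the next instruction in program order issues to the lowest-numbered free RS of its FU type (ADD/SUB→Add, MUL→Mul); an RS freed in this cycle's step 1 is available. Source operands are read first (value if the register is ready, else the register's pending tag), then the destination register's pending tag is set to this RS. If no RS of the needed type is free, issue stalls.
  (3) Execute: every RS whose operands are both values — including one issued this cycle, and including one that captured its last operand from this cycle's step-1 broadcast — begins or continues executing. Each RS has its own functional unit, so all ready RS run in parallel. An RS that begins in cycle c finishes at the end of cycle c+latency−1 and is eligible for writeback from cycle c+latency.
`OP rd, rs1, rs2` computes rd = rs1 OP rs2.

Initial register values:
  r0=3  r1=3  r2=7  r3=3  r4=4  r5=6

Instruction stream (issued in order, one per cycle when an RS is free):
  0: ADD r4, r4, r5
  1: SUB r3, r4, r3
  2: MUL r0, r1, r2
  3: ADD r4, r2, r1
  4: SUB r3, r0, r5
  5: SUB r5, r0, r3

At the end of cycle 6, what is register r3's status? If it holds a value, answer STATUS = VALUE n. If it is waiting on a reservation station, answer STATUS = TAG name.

STATUS = TAG Add2

cycle 1: issue ADD r4<-Add1 // r0:3,r1:3,r2:7,r3:3,r4:Add1,r5:6
cycle 2: issue SUB r3<-Add2 // r0:3,r1:3,r2:7,r3:Add2,r4:Add1,r5:6
cycle 3: CDB Add1=10; issue MUL r0<-Mul1 // r0:Mul1,r1:3,r2:7,r3:Add2,r4:10,r5:6
cycle 4: issue ADD r4<-Add1 // r0:Mul1,r1:3,r2:7,r3:Add2,r4:Add1,r5:6
cycle 5: CDB Add2=7; issue SUB r3<-Add2 // r0:Mul1,r1:3,r2:7,r3:Add2,r4:Add1,r5:6
cycle 6: CDB Add1=10; issue SUB r5<-Add1 // r0:Mul1,r1:3,r2:7,r3:Add2,r4:10,r5:Add1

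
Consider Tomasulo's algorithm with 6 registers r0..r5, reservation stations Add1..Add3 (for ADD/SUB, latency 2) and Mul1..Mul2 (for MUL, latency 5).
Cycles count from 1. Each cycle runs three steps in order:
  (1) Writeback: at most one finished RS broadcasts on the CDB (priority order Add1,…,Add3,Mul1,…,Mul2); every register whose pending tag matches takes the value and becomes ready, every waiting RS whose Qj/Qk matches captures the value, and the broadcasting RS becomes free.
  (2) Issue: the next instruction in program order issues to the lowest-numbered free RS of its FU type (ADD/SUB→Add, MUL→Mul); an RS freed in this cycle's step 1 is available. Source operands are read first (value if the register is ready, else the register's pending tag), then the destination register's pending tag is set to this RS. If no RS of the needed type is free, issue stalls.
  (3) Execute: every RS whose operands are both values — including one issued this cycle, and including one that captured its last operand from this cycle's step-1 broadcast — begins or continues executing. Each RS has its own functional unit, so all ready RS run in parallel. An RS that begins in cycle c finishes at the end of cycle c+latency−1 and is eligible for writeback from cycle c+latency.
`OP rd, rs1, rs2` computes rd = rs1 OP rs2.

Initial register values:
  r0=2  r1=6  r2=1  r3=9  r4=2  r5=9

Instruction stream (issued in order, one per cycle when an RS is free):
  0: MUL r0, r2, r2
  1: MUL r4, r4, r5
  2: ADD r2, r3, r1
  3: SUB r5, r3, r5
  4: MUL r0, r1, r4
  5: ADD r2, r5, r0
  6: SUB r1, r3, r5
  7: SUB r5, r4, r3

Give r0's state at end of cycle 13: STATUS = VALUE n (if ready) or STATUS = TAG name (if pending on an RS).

STATUS = VALUE 108

  c1: issue MUL r0<-Mul1  regs: r0:Mul1,r1:6,r2:1,r3:9,r4:2,r5:9
  c2: issue MUL r4<-Mul2  regs: r0:Mul1,r1:6,r2:1,r3:9,r4:Mul2,r5:9
  c3: issue ADD r2<-Add1  regs: r0:Mul1,r1:6,r2:Add1,r3:9,r4:Mul2,r5:9
  c4: issue SUB r5<-Add2  regs: r0:Mul1,r1:6,r2:Add1,r3:9,r4:Mul2,r5:Add2
  c5: CDB Add1=15; stall  regs: r0:Mul1,r1:6,r2:15,r3:9,r4:Mul2,r5:Add2
  c6: CDB Add2=0; stall  regs: r0:Mul1,r1:6,r2:15,r3:9,r4:Mul2,r5:0
  c7: CDB Mul1=1; issue MUL r0<-Mul1  regs: r0:Mul1,r1:6,r2:15,r3:9,r4:Mul2,r5:0
  c8: CDB Mul2=18; issue ADD r2<-Add1  regs: r0:Mul1,r1:6,r2:Add1,r3:9,r4:18,r5:0
  c9: issue SUB r1<-Add2  regs: r0:Mul1,r1:Add2,r2:Add1,r3:9,r4:18,r5:0
  c10: issue SUB r5<-Add3  regs: r0:Mul1,r1:Add2,r2:Add1,r3:9,r4:18,r5:Add3
  c11: CDB Add2=9  regs: r0:Mul1,r1:9,r2:Add1,r3:9,r4:18,r5:Add3
  c12: CDB Add3=9  regs: r0:Mul1,r1:9,r2:Add1,r3:9,r4:18,r5:9
  c13: CDB Mul1=108  regs: r0:108,r1:9,r2:Add1,r3:9,r4:18,r5:9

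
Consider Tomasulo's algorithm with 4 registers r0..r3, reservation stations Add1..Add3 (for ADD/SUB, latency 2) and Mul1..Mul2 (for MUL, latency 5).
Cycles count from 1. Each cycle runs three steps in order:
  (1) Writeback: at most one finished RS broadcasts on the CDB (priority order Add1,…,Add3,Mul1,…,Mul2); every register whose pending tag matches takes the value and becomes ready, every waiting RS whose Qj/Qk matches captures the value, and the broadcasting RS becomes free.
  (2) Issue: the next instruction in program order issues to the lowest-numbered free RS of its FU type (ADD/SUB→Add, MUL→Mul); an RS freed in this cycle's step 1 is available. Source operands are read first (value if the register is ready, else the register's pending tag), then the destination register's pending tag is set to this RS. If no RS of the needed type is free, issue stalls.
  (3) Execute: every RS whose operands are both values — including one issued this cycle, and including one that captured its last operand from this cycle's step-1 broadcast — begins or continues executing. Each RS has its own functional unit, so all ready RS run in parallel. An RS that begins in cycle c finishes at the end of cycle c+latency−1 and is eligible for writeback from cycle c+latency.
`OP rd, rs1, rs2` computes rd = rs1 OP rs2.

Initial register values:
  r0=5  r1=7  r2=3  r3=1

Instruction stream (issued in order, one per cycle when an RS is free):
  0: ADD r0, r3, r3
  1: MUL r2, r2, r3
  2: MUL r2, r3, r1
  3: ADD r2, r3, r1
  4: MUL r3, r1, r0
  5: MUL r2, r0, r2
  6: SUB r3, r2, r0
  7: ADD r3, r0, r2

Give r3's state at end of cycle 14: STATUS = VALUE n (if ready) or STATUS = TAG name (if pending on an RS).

STATUS = TAG Add2

cycle 1: issue ADD r0<-Add1 // r0:Add1,r1:7,r2:3,r3:1
cycle 2: issue MUL r2<-Mul1 // r0:Add1,r1:7,r2:Mul1,r3:1
cycle 3: CDB Add1=2; issue MUL r2<-Mul2 // r0:2,r1:7,r2:Mul2,r3:1
cycle 4: issue ADD r2<-Add1 // r0:2,r1:7,r2:Add1,r3:1
cycle 5: stall // r0:2,r1:7,r2:Add1,r3:1
cycle 6: CDB Add1=8; stall // r0:2,r1:7,r2:8,r3:1
cycle 7: CDB Mul1=3; issue MUL r3<-Mul1 // r0:2,r1:7,r2:8,r3:Mul1
cycle 8: CDB Mul2=7; issue MUL r2<-Mul2 // r0:2,r1:7,r2:Mul2,r3:Mul1
cycle 9: issue SUB r3<-Add1 // r0:2,r1:7,r2:Mul2,r3:Add1
cycle 10: issue ADD r3<-Add2 // r0:2,r1:7,r2:Mul2,r3:Add2
cycle 11: - // r0:2,r1:7,r2:Mul2,r3:Add2
cycle 12: CDB Mul1=14 // r0:2,r1:7,r2:Mul2,r3:Add2
cycle 13: CDB Mul2=16 // r0:2,r1:7,r2:16,r3:Add2
cycle 14: - // r0:2,r1:7,r2:16,r3:Add2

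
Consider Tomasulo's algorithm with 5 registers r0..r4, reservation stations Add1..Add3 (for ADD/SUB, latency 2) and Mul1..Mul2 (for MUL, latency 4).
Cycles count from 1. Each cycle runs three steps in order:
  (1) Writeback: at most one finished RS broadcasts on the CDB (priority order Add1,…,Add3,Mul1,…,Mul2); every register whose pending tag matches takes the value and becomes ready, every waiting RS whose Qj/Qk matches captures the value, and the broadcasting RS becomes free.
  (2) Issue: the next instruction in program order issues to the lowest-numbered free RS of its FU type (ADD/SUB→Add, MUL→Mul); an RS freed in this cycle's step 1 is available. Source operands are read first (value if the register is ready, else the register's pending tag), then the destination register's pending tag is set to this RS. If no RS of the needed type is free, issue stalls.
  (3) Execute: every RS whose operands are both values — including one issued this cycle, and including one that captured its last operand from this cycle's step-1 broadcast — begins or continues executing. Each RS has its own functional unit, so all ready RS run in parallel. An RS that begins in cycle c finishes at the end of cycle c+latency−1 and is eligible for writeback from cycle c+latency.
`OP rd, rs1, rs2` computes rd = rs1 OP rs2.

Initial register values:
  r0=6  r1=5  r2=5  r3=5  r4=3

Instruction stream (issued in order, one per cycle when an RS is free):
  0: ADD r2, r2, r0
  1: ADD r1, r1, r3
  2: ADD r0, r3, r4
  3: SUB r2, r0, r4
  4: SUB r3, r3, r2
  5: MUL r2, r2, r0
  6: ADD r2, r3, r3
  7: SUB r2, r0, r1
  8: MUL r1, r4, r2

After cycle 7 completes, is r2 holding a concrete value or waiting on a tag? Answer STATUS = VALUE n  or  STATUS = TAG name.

STATUS = TAG Add2

cycle 1: issue ADD r2<-Add1 // r0:6,r1:5,r2:Add1,r3:5,r4:3
cycle 2: issue ADD r1<-Add2 // r0:6,r1:Add2,r2:Add1,r3:5,r4:3
cycle 3: CDB Add1=11; issue ADD r0<-Add1 // r0:Add1,r1:Add2,r2:11,r3:5,r4:3
cycle 4: CDB Add2=10; issue SUB r2<-Add2 // r0:Add1,r1:10,r2:Add2,r3:5,r4:3
cycle 5: CDB Add1=8; issue SUB r3<-Add1 // r0:8,r1:10,r2:Add2,r3:Add1,r4:3
cycle 6: issue MUL r2<-Mul1 // r0:8,r1:10,r2:Mul1,r3:Add1,r4:3
cycle 7: CDB Add2=5; issue ADD r2<-Add2 // r0:8,r1:10,r2:Add2,r3:Add1,r4:3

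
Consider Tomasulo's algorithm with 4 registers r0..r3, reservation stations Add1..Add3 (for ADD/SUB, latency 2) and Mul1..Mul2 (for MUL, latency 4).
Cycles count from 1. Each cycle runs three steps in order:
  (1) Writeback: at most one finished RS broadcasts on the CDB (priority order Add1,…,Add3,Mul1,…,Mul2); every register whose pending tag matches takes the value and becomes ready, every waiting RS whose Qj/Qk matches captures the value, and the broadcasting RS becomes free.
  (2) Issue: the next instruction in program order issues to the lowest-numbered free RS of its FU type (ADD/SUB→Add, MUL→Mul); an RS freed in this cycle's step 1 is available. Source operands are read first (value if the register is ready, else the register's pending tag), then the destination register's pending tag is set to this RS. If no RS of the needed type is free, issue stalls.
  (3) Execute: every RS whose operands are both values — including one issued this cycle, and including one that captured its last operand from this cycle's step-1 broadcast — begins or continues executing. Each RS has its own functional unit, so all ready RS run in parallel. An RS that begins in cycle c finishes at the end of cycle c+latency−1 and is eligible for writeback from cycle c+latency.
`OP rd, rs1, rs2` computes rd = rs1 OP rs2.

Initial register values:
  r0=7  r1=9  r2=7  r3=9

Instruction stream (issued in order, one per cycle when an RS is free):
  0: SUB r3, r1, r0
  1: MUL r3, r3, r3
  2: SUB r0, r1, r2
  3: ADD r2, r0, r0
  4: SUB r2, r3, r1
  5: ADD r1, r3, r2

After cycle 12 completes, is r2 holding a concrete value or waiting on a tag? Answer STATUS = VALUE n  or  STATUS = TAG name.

cycle 1: issue SUB r3<-Add1 // r0:7,r1:9,r2:7,r3:Add1
cycle 2: issue MUL r3<-Mul1 // r0:7,r1:9,r2:7,r3:Mul1
cycle 3: CDB Add1=2; issue SUB r0<-Add1 // r0:Add1,r1:9,r2:7,r3:Mul1
cycle 4: issue ADD r2<-Add2 // r0:Add1,r1:9,r2:Add2,r3:Mul1
cycle 5: CDB Add1=2; issue SUB r2<-Add1 // r0:2,r1:9,r2:Add1,r3:Mul1
cycle 6: issue ADD r1<-Add3 // r0:2,r1:Add3,r2:Add1,r3:Mul1
cycle 7: CDB Add2=4 // r0:2,r1:Add3,r2:Add1,r3:Mul1
cycle 8: CDB Mul1=4 // r0:2,r1:Add3,r2:Add1,r3:4
cycle 9: - // r0:2,r1:Add3,r2:Add1,r3:4
cycle 10: CDB Add1=-5 // r0:2,r1:Add3,r2:-5,r3:4
cycle 11: - // r0:2,r1:Add3,r2:-5,r3:4
cycle 12: CDB Add3=-1 // r0:2,r1:-1,r2:-5,r3:4

STATUS = VALUE -5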